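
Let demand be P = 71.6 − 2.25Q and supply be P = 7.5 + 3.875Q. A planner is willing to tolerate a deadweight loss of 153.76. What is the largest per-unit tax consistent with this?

43.4

Competitive equilibrium: 71.6 − 2.25Q = 7.5 + 3.875Q → Q* = 10.4653, P* = 48.0531.
A tax t gives ΔQ = t/6.125 and wedge t, so DWL = t²/12.25.
t²/12.25 = 153.76 → t² = 1883.56 → t = 43.4.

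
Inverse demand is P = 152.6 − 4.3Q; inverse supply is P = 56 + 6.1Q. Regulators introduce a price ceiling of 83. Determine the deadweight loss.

122.93

Competitive equilibrium: 152.6 − 4.3Q = 56 + 6.1Q → Q* = 9.28846, P* = 112.65962.
At the ceiling P = 83, quantity supplied = (83 − 56)/6.1 = 4.42623.
Willingness to pay at Q' = 4.42623: 152.6 − 4.3·4.42623 = 133.56721.
ΔQ = 9.28846 − 4.42623 = 4.86223; wedge = 133.56721 − 83 = 50.56721.
Deadweight loss = ½ × 4.86223 × 50.56721 = 122.93.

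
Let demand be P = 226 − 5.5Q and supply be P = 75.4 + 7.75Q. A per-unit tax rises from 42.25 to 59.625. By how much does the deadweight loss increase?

Competitive equilibrium: 226 − 5.5Q = 75.4 + 7.75Q → Q* = 11.366, P* = 163.4868.
For a per-unit tax t: ΔQ = t/13.25, so DWL = ½·t·(t/13.25) = t²/26.5.
At t = 42.25: DWL = 67.361. At t = 59.625: DWL = 134.156.
Increase = 134.156 − 67.361 = 66.80.

66.80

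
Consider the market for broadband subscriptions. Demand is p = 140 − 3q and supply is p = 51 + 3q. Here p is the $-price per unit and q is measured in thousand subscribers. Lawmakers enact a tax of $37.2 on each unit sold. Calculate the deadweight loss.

Competitive equilibrium: 140 − 3q = 51 + 3q → q* = 14.8333, p* = 95.5.
With the tax, the buyer price exceeds the seller price by 37.2: (140 − 3q) − (51 + 3q) = 37.2 → q' = 8.6333.
Δq = 14.8333 − 8.6333 = 6.2; the wedge equals the tax, 37.2.
DWL = ½ × 6.2 × 37.2 = $115.32 thousand.

$115.32 thousand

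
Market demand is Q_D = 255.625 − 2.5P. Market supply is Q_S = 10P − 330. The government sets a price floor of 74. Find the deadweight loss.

In inverse form: demand P = 102.25 − 0.4Q, supply P = 33 + 0.1Q.
Competitive equilibrium: 102.25 − 0.4Q = 33 + 0.1Q → Q* = 138.5, P* = 46.85.
At the floor P = 74, quantity demanded = (102.25 − 74)/0.4 = 70.625.
Sellers' marginal cost at Q' = 70.625: 33 + 0.1·70.625 = 40.0625.
ΔQ = 138.5 − 70.625 = 67.875; wedge = 74 − 40.0625 = 33.9375.
The triangle = ½ × 67.875 × 33.9375 = 1151.75.

1151.75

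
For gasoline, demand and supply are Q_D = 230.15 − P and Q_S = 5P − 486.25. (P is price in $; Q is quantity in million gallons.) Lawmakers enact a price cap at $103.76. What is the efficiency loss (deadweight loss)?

In inverse form: demand P = 230.15 − Q, supply P = 97.25 + 0.2Q.
Competitive equilibrium: 230.15 − Q = 97.25 + 0.2Q → Q* = 110.75, P* = 119.4.
At the ceiling P = 103.76, quantity supplied = (103.76 − 97.25)/0.2 = 32.55.
Willingness to pay at Q' = 32.55: 230.15 − 1·32.55 = 197.6.
ΔQ = 110.75 − 32.55 = 78.2; wedge = 197.6 − 103.76 = 93.84.
Welfare loss = ½ × 78.2 × 93.84 = $3669.144 million.

$3669.144 million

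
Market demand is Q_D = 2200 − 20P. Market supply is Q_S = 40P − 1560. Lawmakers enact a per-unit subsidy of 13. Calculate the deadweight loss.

In inverse form: demand P = 110 − 0.05Q, supply P = 39 + 0.025Q.
Competitive equilibrium: 110 − 0.05Q = 39 + 0.025Q → Q* = 946.6667, P* = 62.6667.
The subsidy lowers effective supply by 13: P = 26 + 0.025Q.
New quantity: 110 − 0.05Q = 26 + 0.025Q → Q' = 1120.
Overproduction ΔQ = 1120 − 946.6667 = 173.3333; wedge = subsidy = 13.
Deadweight loss = ½ × 173.3333 × 13 = 1126.67.

1126.67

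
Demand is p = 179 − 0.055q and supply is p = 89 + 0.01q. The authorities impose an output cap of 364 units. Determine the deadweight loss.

Competitive equilibrium: 179 − 0.055q = 89 + 0.01q → q* = 1384.6154, p* = 102.8462.
At q = 364: demand price = 179 − 0.055·364 = 158.98; supply price = 89 + 0.01·364 = 92.64.
Δq = 1384.6154 − 364 = 1020.6154; wedge = 158.98 − 92.64 = 66.34.
Deadweight loss = ½ × 1020.6154 × 66.34 = 33853.81.

33853.81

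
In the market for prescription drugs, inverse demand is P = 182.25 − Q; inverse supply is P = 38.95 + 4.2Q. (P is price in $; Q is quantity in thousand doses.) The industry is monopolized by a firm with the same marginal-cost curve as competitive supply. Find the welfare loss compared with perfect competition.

Competitive equilibrium: 182.25 − Q = 38.95 + 4.2Q → Q* = 27.5577, P* = 154.6923.
Marginal revenue: MR = 182.25 − 2Q. Set MR = MC: 182.25 − 2Q = 38.95 + 4.2Q → Q_m = 23.1129.
Price P_m = 182.25 − 1·23.1129 = 159.1371; MC(Q_m) = 38.95 + 4.2·23.1129 = 136.0242.
Competitive Q* = 27.5577, so ΔQ = 4.4448; wedge = 159.1371 − 136.0242 = 23.1129.
The triangle = ½ × 4.4448 × 23.1129 = $51.37 thousand.

$51.37 thousand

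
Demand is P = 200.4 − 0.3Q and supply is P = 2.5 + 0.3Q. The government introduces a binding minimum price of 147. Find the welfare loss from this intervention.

Competitive equilibrium: 200.4 − 0.3Q = 2.5 + 0.3Q → Q* = 329.8333, P* = 101.45.
At the floor P = 147, quantity demanded = (200.4 − 147)/0.3 = 178.
Sellers' marginal cost at Q' = 178: 2.5 + 0.3·178 = 55.9.
ΔQ = 329.8333 − 178 = 151.8333; wedge = 147 − 55.9 = 91.1.
Deadweight loss = ½ × 151.8333 × 91.1 = 6916.01.

6916.01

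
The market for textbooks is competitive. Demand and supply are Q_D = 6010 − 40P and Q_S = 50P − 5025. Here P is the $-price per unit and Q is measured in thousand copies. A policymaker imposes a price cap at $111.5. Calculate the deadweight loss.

$6944.44 thousand

In inverse form: demand P = 150.25 − 0.025Q, supply P = 100.5 + 0.02Q.
Competitive equilibrium: 150.25 − 0.025Q = 100.5 + 0.02Q → Q* = 1105.55556, P* = 122.61111.
At the ceiling P = 111.5, quantity supplied = (111.5 − 100.5)/0.02 = 550.
Willingness to pay at Q' = 550: 150.25 − 0.025·550 = 136.5.
ΔQ = 1105.55556 − 550 = 555.55556; wedge = 136.5 − 111.5 = 25.
Welfare loss = ½ × 555.55556 × 25 = $6944.44 thousand.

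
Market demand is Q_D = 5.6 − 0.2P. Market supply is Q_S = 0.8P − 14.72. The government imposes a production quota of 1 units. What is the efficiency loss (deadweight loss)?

0.90

In inverse form: demand P = 28 − 5Q, supply P = 18.4 + 1.25Q.
Competitive equilibrium: 28 − 5Q = 18.4 + 1.25Q → Q* = 1.536, P* = 20.32.
At Q = 1: demand price = 28 − 5·1 = 23; supply price = 18.4 + 1.25·1 = 19.65.
ΔQ = 1.536 − 1 = 0.536; wedge = 23 − 19.65 = 3.35.
The triangle = ½ × 0.536 × 3.35 = 0.90.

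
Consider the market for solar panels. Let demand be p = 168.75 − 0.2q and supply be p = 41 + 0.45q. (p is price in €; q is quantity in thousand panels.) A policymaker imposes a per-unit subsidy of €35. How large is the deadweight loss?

Competitive equilibrium: 168.75 − 0.2q = 41 + 0.45q → q* = 196.5385, p* = 129.4423.
The subsidy lowers effective supply by 35: p = 6 + 0.45q.
New quantity: 168.75 − 0.2q = 6 + 0.45q → q' = 250.3846.
Overproduction Δq = 250.3846 − 196.5385 = 53.8461; wedge = subsidy = 35.
Welfare loss = ½ × 53.8461 × 35 = €942.31 thousand.

€942.31 thousand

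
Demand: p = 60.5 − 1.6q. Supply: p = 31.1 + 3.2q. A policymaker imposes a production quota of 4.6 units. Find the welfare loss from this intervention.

Competitive equilibrium: 60.5 − 1.6q = 31.1 + 3.2q → q* = 6.125, p* = 50.7.
At q = 4.6: demand price = 60.5 − 1.6·4.6 = 53.14; supply price = 31.1 + 3.2·4.6 = 45.82.
Δq = 6.125 − 4.6 = 1.525; wedge = 53.14 − 45.82 = 7.32.
Deadweight loss = ½ × 1.525 × 7.32 = 5.58.

5.58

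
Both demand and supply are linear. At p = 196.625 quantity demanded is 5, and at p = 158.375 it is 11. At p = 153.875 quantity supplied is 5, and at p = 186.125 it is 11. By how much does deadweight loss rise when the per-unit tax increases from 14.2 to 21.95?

Demand slope = (158.375 − 196.625)/(11 − 5) = −6.375, so p = 228.5 − 6.375q.
Supply slope = (186.125 − 153.875)/(11 − 5) = 5.375, so p = 127 + 5.375q.
Competitive equilibrium: 228.5 − 6.375q = 127 + 5.375q → q* = 8.6383, p* = 173.4309.
For a per-unit tax t: Δq = t/11.75, so DWL = ½·t·(t/11.75) = t²/23.5.
At t = 14.2: DWL = 8.58. At t = 21.95: DWL = 20.502.
Increase = 20.502 − 8.58 = 11.92.

11.92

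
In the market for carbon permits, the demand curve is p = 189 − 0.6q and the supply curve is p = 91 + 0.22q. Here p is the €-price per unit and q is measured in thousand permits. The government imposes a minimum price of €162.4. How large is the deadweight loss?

€2317.26 thousand

Competitive equilibrium: 189 − 0.6q = 91 + 0.22q → q* = 119.5122, p* = 117.29268.
At the floor p = 162.4, quantity demanded = (189 − 162.4)/0.6 = 44.33333.
Sellers' marginal cost at q' = 44.33333: 91 + 0.22·44.33333 = 100.75333.
Δq = 119.5122 − 44.33333 = 75.17887; wedge = 162.4 − 100.75333 = 61.64667.
Deadweight loss = ½ × 75.17887 × 61.64667 = €2317.26 thousand.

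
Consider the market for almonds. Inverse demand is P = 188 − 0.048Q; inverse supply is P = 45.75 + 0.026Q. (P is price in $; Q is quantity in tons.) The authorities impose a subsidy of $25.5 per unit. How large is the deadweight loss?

$4393.58

Competitive equilibrium: 188 − 0.048Q = 45.75 + 0.026Q → Q* = 1922.2973, P* = 95.7297.
The subsidy lowers effective supply by 25.5: P = 20.25 + 0.026Q.
New quantity: 188 − 0.048Q = 20.25 + 0.026Q → Q' = 2266.8919.
Overproduction ΔQ = 2266.8919 − 1922.2973 = 344.5946; wedge = subsidy = 25.5.
Deadweight loss = ½ × 344.5946 × 25.5 = $4393.58.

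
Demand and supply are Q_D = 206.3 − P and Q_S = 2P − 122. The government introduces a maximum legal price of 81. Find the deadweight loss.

2425.36

In inverse form: demand P = 206.3 − Q, supply P = 61 + 0.5Q.
Competitive equilibrium: 206.3 − Q = 61 + 0.5Q → Q* = 96.8667, P* = 109.4333.
At the ceiling P = 81, quantity supplied = (81 − 61)/0.5 = 40.
Willingness to pay at Q' = 40: 206.3 − 1·40 = 166.3.
ΔQ = 96.8667 − 40 = 56.8667; wedge = 166.3 − 81 = 85.3.
DWL = ½ × 56.8667 × 85.3 = 2425.36.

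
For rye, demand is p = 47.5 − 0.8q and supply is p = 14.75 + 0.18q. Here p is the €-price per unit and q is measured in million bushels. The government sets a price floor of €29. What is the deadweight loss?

Competitive equilibrium: 47.5 − 0.8q = 14.75 + 0.18q → q* = 33.4184, p* = 20.7653.
At the floor p = 29, quantity demanded = (47.5 − 29)/0.8 = 23.125.
Sellers' marginal cost at q' = 23.125: 14.75 + 0.18·23.125 = 18.9125.
Δq = 33.4184 − 23.125 = 10.2934; wedge = 29 − 18.9125 = 10.0875.
DWL = ½ × 10.2934 × 10.0875 = €51.92 million.

€51.92 million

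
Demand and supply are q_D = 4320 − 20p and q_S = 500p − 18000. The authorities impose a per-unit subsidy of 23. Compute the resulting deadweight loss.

5086.54

In inverse form: demand p = 216 − 0.05q, supply p = 36 + 0.002q.
Competitive equilibrium: 216 − 0.05q = 36 + 0.002q → q* = 3461.5385, p* = 42.9231.
The subsidy lowers effective supply by 23: p = 13 + 0.002q.
New quantity: 216 − 0.05q = 13 + 0.002q → q' = 3903.8462.
Overproduction Δq = 3903.8462 − 3461.5385 = 442.3077; wedge = subsidy = 23.
The triangle = ½ × 442.3077 × 23 = 5086.54.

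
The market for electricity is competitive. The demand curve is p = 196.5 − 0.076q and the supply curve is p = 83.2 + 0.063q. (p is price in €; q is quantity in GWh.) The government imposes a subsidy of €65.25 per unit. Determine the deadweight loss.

Competitive equilibrium: 196.5 − 0.076q = 83.2 + 0.063q → q* = 815.1079, p* = 134.5518.
The subsidy lowers effective supply by 65.25: p = 17.95 + 0.063q.
New quantity: 196.5 − 0.076q = 17.95 + 0.063q → q' = 1284.5324.
Overproduction Δq = 1284.5324 − 815.1079 = 469.4245; wedge = subsidy = 65.25.
Deadweight loss = ½ × 469.4245 × 65.25 = €15314.97.

€15314.97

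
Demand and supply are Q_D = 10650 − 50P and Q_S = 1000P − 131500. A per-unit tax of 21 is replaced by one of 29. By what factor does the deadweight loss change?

1.907

In inverse form: demand P = 213 − 0.02Q, supply P = 131.5 + 0.001Q.
Competitive equilibrium: 213 − 0.02Q = 131.5 + 0.001Q → Q* = 3880.9524, P* = 135.381.
For a per-unit tax t: ΔQ = t/0.021, so DWL = ½·t·(t/0.021) = t²/0.042.
At t = 21: DWL = 10500. At t = 29: DWL = 20023.810.
Ratio = (29/21)² = 1.907.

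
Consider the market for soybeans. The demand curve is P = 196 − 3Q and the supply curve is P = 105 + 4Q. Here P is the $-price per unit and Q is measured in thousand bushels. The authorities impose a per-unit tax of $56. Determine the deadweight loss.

Competitive equilibrium: 196 − 3Q = 105 + 4Q → Q* = 13, P* = 157.
With the tax, the buyer price exceeds the seller price by 56: (196 − 3Q) − (105 + 4Q) = 56 → Q' = 5.
ΔQ = 13 − 5 = 8; the wedge equals the tax, 56.
Welfare loss = ½ × 8 × 56 = $224 thousand.

$224 thousand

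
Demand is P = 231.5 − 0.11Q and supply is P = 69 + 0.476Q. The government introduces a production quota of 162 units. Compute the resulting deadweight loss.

Competitive equilibrium: 231.5 − 0.11Q = 69 + 0.476Q → Q* = 277.3038, P* = 200.9966.
At Q = 162: demand price = 231.5 − 0.11·162 = 213.68; supply price = 69 + 0.476·162 = 146.112.
ΔQ = 277.3038 − 162 = 115.3038; wedge = 213.68 − 146.112 = 67.568.
DWL = ½ × 115.3038 × 67.568 = 3895.42.

3895.42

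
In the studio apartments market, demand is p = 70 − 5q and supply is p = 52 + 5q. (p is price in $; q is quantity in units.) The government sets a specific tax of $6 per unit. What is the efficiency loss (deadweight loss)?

$1.80

Competitive equilibrium: 70 − 5q = 52 + 5q → q* = 1.8, p* = 61.
With the tax, the buyer price exceeds the seller price by 6: (70 − 5q) − (52 + 5q) = 6 → q' = 1.2.
Δq = 1.8 − 1.2 = 0.6; the wedge equals the tax, 6.
DWL = ½ × 0.6 × 6 = $1.80.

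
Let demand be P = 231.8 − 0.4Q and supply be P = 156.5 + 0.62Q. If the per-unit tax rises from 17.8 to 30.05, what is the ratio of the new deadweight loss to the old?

2.850

Competitive equilibrium: 231.8 − 0.4Q = 156.5 + 0.62Q → Q* = 73.8235, P* = 202.2706.
For a per-unit tax t: ΔQ = t/1.02, so DWL = ½·t·(t/1.02) = t²/2.04.
At t = 17.8: DWL = 155.314. At t = 30.05: DWL = 442.648.
Ratio = (30.05/17.8)² = 2.850.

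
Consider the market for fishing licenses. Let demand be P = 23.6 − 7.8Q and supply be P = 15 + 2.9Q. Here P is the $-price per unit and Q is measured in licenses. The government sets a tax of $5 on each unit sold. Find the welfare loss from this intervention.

$1.17

Competitive equilibrium: 23.6 − 7.8Q = 15 + 2.9Q → Q* = 0.8037, P* = 17.3308.
With the tax, the buyer price exceeds the seller price by 5: (23.6 − 7.8Q) − (15 + 2.9Q) = 5 → Q' = 0.3364.
ΔQ = 0.8037 − 0.3364 = 0.4673; the wedge equals the tax, 5.
The triangle = ½ × 0.4673 × 5 = $1.17.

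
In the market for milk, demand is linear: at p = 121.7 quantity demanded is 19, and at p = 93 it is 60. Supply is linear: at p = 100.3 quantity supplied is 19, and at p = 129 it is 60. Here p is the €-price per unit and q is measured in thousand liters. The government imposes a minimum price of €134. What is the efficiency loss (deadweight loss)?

Demand slope = (93 − 121.7)/(60 − 19) = −0.7, so p = 135 − 0.7q.
Supply slope = (129 − 100.3)/(60 − 19) = 0.7, so p = 87 + 0.7q.
Competitive equilibrium: 135 − 0.7q = 87 + 0.7q → q* = 34.2857, p* = 111.
At the floor p = 134, quantity demanded = (135 − 134)/0.7 = 1.4286.
Sellers' marginal cost at q' = 1.4286: 87 + 0.7·1.4286 = 88.
Δq = 34.2857 − 1.4286 = 32.8571; wedge = 134 − 88 = 46.
The triangle = ½ × 32.8571 × 46 = €755.71 thousand.

€755.71 thousand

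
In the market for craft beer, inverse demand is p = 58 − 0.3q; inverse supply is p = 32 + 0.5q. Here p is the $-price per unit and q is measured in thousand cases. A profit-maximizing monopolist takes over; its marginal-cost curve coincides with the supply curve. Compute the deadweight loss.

Competitive equilibrium: 58 − 0.3q = 32 + 0.5q → q* = 32.5, p* = 48.25.
Marginal revenue: MR = 58 − 0.6q. Set MR = MC: 58 − 0.6q = 32 + 0.5q → q_m = 23.6364.
Price p_m = 58 − 0.3·23.6364 = 50.9091; MC(q_m) = 32 + 0.5·23.6364 = 43.8182.
Competitive q* = 32.5, so Δq = 8.8636; wedge = 50.9091 − 43.8182 = 7.0909.
Welfare loss = ½ × 8.8636 × 7.0909 = $31.43 thousand.

$31.43 thousand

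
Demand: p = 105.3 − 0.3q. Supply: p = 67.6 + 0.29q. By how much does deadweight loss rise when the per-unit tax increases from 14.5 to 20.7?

Competitive equilibrium: 105.3 − 0.3q = 67.6 + 0.29q → q* = 63.8983, p* = 86.1305.
For a per-unit tax t: Δq = t/0.59, so DWL = ½·t·(t/0.59) = t²/1.18.
At t = 14.5: DWL = 178.178. At t = 20.7: DWL = 363.127.
Increase = 363.127 − 178.178 = 184.95.

184.95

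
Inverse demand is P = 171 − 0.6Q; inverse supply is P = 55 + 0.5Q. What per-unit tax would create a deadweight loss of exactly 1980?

66

Competitive equilibrium: 171 − 0.6Q = 55 + 0.5Q → Q* = 105.4545, P* = 107.7273.
A tax t gives ΔQ = t/1.1 and wedge t, so DWL = t²/2.2.
t²/2.2 = 1980 → t² = 4356 → t = 66.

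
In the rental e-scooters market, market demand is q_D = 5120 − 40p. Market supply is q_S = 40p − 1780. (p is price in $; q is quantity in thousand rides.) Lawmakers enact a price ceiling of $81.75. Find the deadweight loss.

In inverse form: demand p = 128 − 0.025q, supply p = 44.5 + 0.025q.
Competitive equilibrium: 128 − 0.025q = 44.5 + 0.025q → q* = 1670, p* = 86.25.
At the ceiling p = 81.75, quantity supplied = (81.75 − 44.5)/0.025 = 1490.
Willingness to pay at q' = 1490: 128 − 0.025·1490 = 90.75.
Δq = 1670 − 1490 = 180; wedge = 90.75 − 81.75 = 9.
The triangle = ½ × 180 × 9 = $810 thousand.

$810 thousand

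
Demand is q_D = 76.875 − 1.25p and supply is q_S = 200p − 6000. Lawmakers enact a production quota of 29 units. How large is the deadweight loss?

In inverse form: demand p = 61.5 − 0.8q, supply p = 30 + 0.005q.
Competitive equilibrium: 61.5 − 0.8q = 30 + 0.005q → q* = 39.1304, p* = 30.1957.
At q = 29: demand price = 61.5 − 0.8·29 = 38.3; supply price = 30 + 0.005·29 = 30.145.
Δq = 39.1304 − 29 = 10.1304; wedge = 38.3 − 30.145 = 8.155.
Deadweight loss = ½ × 10.1304 × 8.155 = 41.31.

41.31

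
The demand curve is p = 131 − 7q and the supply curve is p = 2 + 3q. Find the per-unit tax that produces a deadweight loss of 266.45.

Competitive equilibrium: 131 − 7q = 2 + 3q → q* = 12.9, p* = 40.7.
A tax t gives Δq = t/10 and wedge t, so DWL = t²/20.
t²/20 = 266.45 → t² = 5329 → t = 73.

73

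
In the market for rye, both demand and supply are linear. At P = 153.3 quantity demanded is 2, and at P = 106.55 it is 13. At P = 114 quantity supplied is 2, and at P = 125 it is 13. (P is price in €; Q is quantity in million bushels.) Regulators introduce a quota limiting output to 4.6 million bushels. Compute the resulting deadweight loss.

Demand slope = (106.55 − 153.3)/(13 − 2) = −4.25, so P = 161.8 − 4.25Q.
Supply slope = (125 − 114)/(13 − 2) = 1, so P = 112 + Q.
Competitive equilibrium: 161.8 − 4.25Q = 112 + Q → Q* = 9.4857, P* = 121.4857.
At Q = 4.6: demand price = 161.8 − 4.25·4.6 = 142.25; supply price = 112 + 1·4.6 = 116.6.
ΔQ = 9.4857 − 4.6 = 4.8857; wedge = 142.25 − 116.6 = 25.65.
Deadweight loss = ½ × 4.8857 × 25.65 = €62.66 million.

€62.66 million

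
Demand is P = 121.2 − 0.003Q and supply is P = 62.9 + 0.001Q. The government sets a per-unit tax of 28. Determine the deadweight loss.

98000

Competitive equilibrium: 121.2 − 0.003Q = 62.9 + 0.001Q → Q* = 14575, P* = 77.475.
With the tax, the buyer price exceeds the seller price by 28: (121.2 − 0.003Q) − (62.9 + 0.001Q) = 28 → Q' = 7575.
ΔQ = 14575 − 7575 = 7000; the wedge equals the tax, 28.
Deadweight loss = ½ × 7000 × 28 = 98000.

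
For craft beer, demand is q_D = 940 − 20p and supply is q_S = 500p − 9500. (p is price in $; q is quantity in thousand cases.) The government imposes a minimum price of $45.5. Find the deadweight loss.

In inverse form: demand p = 47 − 0.05q, supply p = 19 + 0.002q.
Competitive equilibrium: 47 − 0.05q = 19 + 0.002q → q* = 538.4615, p* = 20.0769.
At the floor p = 45.5, quantity demanded = (47 − 45.5)/0.05 = 30.
Sellers' marginal cost at q' = 30: 19 + 0.002·30 = 19.06.
Δq = 538.4615 − 30 = 508.4615; wedge = 45.5 − 19.06 = 26.44.
Welfare loss = ½ × 508.4615 × 26.44 = $6721.86 thousand.

$6721.86 thousand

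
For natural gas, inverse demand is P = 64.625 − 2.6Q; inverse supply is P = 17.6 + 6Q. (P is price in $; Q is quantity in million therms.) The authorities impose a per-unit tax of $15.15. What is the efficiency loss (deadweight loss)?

Competitive equilibrium: 64.625 − 2.6Q = 17.6 + 6Q → Q* = 5.468, P* = 50.4081.
With the tax, the buyer price exceeds the seller price by 15.15: (64.625 − 2.6Q) − (17.6 + 6Q) = 15.15 → Q' = 3.7064.
ΔQ = 5.468 − 3.7064 = 1.7616; the wedge equals the tax, 15.15.
Welfare loss = ½ × 1.7616 × 15.15 = $13.34 million.

$13.34 million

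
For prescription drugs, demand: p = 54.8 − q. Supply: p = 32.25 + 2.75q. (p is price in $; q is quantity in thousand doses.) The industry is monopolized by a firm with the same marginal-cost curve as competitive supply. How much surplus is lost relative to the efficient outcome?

Competitive equilibrium: 54.8 − q = 32.25 + 2.75q → q* = 6.013333, p* = 48.786667.
Marginal revenue: MR = 54.8 − 2q. Set MR = MC: 54.8 − 2q = 32.25 + 2.75q → q_m = 4.747368.
Price p_m = 54.8 − 1·4.747368 = 50.052632; MC(q_m) = 32.25 + 2.75·4.747368 = 45.305262.
Competitive q* = 6.013333, so Δq = 1.265965; wedge = 50.052632 − 45.305262 = 4.74737.
Welfare loss = ½ × 1.265965 × 4.74737 = $3.01 thousand.

$3.01 thousand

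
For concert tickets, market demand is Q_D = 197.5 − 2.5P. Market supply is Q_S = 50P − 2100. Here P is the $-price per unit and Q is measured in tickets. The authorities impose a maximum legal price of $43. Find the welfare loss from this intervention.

$304.76

In inverse form: demand P = 79 − 0.4Q, supply P = 42 + 0.02Q.
Competitive equilibrium: 79 − 0.4Q = 42 + 0.02Q → Q* = 88.0952, P* = 43.7619.
At the ceiling P = 43, quantity supplied = (43 − 42)/0.02 = 50.
Willingness to pay at Q' = 50: 79 − 0.4·50 = 59.
ΔQ = 88.0952 − 50 = 38.0952; wedge = 59 − 43 = 16.
The triangle = ½ × 38.0952 × 16 = $304.76.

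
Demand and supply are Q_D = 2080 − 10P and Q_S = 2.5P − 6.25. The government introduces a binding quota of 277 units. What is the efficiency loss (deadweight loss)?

In inverse form: demand P = 208 − 0.1Q, supply P = 2.5 + 0.4Q.
Competitive equilibrium: 208 − 0.1Q = 2.5 + 0.4Q → Q* = 411, P* = 166.9.
At Q = 277: demand price = 208 − 0.1·277 = 180.3; supply price = 2.5 + 0.4·277 = 113.3.
ΔQ = 411 − 277 = 134; wedge = 180.3 − 113.3 = 67.
Deadweight loss = ½ × 134 × 67 = 4489.

4489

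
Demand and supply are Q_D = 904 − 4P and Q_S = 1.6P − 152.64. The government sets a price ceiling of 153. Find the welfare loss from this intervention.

1426.29

In inverse form: demand P = 226 − 0.25Q, supply P = 95.4 + 0.625Q.
Competitive equilibrium: 226 − 0.25Q = 95.4 + 0.625Q → Q* = 149.2571, P* = 188.6857.
At the ceiling P = 153, quantity supplied = (153 − 95.4)/0.625 = 92.16.
Willingness to pay at Q' = 92.16: 226 − 0.25·92.16 = 202.96.
ΔQ = 149.2571 − 92.16 = 57.0971; wedge = 202.96 − 153 = 49.96.
Welfare loss = ½ × 57.0971 × 49.96 = 1426.29.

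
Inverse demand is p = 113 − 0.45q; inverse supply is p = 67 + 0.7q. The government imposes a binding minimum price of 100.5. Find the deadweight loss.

85.90

Competitive equilibrium: 113 − 0.45q = 67 + 0.7q → q* = 40, p* = 95.
At the floor p = 100.5, quantity demanded = (113 − 100.5)/0.45 = 27.77778.
Sellers' marginal cost at q' = 27.77778: 67 + 0.7·27.77778 = 86.44445.
Δq = 40 − 27.77778 = 12.22222; wedge = 100.5 − 86.44445 = 14.05555.
The triangle = ½ × 12.22222 × 14.05555 = 85.90.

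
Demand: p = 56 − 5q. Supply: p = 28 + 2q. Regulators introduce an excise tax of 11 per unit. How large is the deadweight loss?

Competitive equilibrium: 56 − 5q = 28 + 2q → q* = 4, p* = 36.
With the tax, the buyer price exceeds the seller price by 11: (56 − 5q) − (28 + 2q) = 11 → q' = 2.4286.
Δq = 4 − 2.4286 = 1.5714; the wedge equals the tax, 11.
Deadweight loss = ½ × 1.5714 × 11 = 8.64.

8.64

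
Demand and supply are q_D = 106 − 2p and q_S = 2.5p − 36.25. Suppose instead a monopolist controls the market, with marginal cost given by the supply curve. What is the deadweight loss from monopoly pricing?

105.03

In inverse form: demand p = 53 − 0.5q, supply p = 14.5 + 0.4q.
Competitive equilibrium: 53 − 0.5q = 14.5 + 0.4q → q* = 42.7778, p* = 31.6111.
Marginal revenue: MR = 53 − q. Set MR = MC: 53 − q = 14.5 + 0.4q → q_m = 27.5.
Price p_m = 53 − 0.5·27.5 = 39.25; MC(q_m) = 14.5 + 0.4·27.5 = 25.5.
Competitive q* = 42.7778, so Δq = 15.2778; wedge = 39.25 − 25.5 = 13.75.
The triangle = ½ × 15.2778 × 13.75 = 105.03.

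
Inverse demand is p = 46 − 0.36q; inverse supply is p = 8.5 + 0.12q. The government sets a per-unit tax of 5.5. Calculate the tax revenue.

366.67

Competitive equilibrium: 46 − 0.36q = 8.5 + 0.12q → q* = 78.125, p* = 17.875.
With the tax, the buyer price exceeds the seller price by 5.5: (46 − 0.36q) − (8.5 + 0.12q) = 5.5 → q' = 66.6667.
Tax revenue = 5.5 × 66.6667 = 366.67.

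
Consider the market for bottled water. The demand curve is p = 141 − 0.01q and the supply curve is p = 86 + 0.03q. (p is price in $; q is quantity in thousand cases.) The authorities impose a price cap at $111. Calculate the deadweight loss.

Competitive equilibrium: 141 − 0.01q = 86 + 0.03q → q* = 1375, p* = 127.25.
At the ceiling p = 111, quantity supplied = (111 − 86)/0.03 = 833.3333.
Willingness to pay at q' = 833.3333: 141 − 0.01·833.3333 = 132.6667.
Δq = 1375 − 833.3333 = 541.6667; wedge = 132.6667 − 111 = 21.6667.
Deadweight loss = ½ × 541.6667 × 21.6667 = $5868.06 thousand.

$5868.06 thousand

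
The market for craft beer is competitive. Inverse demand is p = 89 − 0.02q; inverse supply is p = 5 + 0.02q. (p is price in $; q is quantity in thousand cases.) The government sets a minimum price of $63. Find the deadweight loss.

Competitive equilibrium: 89 − 0.02q = 5 + 0.02q → q* = 2100, p* = 47.
At the floor p = 63, quantity demanded = (89 − 63)/0.02 = 1300.
Sellers' marginal cost at q' = 1300: 5 + 0.02·1300 = 31.
Δq = 2100 − 1300 = 800; wedge = 63 − 31 = 32.
The triangle = ½ × 800 × 32 = $12800 thousand.

$12800 thousand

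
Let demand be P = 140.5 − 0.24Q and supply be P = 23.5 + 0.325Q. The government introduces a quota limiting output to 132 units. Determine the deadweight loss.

1592.44

Competitive equilibrium: 140.5 − 0.24Q = 23.5 + 0.325Q → Q* = 207.0796, P* = 90.8009.
At Q = 132: demand price = 140.5 − 0.24·132 = 108.82; supply price = 23.5 + 0.325·132 = 66.4.
ΔQ = 207.0796 − 132 = 75.0796; wedge = 108.82 − 66.4 = 42.42.
Welfare loss = ½ × 75.0796 × 42.42 = 1592.44.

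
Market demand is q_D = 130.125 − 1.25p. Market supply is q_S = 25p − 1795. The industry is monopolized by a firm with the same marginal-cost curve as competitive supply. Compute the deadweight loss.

In inverse form: demand p = 104.1 − 0.8q, supply p = 71.8 + 0.04q.
Competitive equilibrium: 104.1 − 0.8q = 71.8 + 0.04q → q* = 38.4524, p* = 73.3381.
Marginal revenue: MR = 104.1 − 1.6q. Set MR = MC: 104.1 − 1.6q = 71.8 + 0.04q → q_m = 19.6951.
Price p_m = 104.1 − 0.8·19.6951 = 88.3439; MC(q_m) = 71.8 + 0.04·19.6951 = 72.5878.
Competitive q* = 38.4524, so Δq = 18.7573; wedge = 88.3439 − 72.5878 = 15.7561.
Deadweight loss = ½ × 18.7573 × 15.7561 = 147.77.

147.77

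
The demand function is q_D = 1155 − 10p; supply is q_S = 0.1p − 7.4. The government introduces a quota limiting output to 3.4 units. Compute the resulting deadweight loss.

In inverse form: demand p = 115.5 − 0.1q, supply p = 74 + 10q.
Competitive equilibrium: 115.5 − 0.1q = 74 + 10q → q* = 4.1089, p* = 115.0891.
At q = 3.4: demand price = 115.5 − 0.1·3.4 = 115.16; supply price = 74 + 10·3.4 = 108.
Δq = 4.1089 − 3.4 = 0.7089; wedge = 115.16 − 108 = 7.16.
DWL = ½ × 0.7089 × 7.16 = 2.54.

2.54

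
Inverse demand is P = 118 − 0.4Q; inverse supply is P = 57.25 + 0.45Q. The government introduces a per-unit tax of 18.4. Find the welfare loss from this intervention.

199.15

Competitive equilibrium: 118 − 0.4Q = 57.25 + 0.45Q → Q* = 71.4706, P* = 89.4118.
With the tax, the buyer price exceeds the seller price by 18.4: (118 − 0.4Q) − (57.25 + 0.45Q) = 18.4 → Q' = 49.8235.
ΔQ = 71.4706 − 49.8235 = 21.6471; the wedge equals the tax, 18.4.
Welfare loss = ½ × 21.6471 × 18.4 = 199.15.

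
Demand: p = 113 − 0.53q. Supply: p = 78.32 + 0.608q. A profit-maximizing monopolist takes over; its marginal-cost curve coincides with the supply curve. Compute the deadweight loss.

53.35

Competitive equilibrium: 113 − 0.53q = 78.32 + 0.608q → q* = 30.4745, p* = 96.8485.
Marginal revenue: MR = 113 − 1.06q. Set MR = MC: 113 − 1.06q = 78.32 + 0.608q → q_m = 20.7914.
Price p_m = 113 − 0.53·20.7914 = 101.9806; MC(q_m) = 78.32 + 0.608·20.7914 = 90.9612.
Competitive q* = 30.4745, so Δq = 9.6831; wedge = 101.9806 − 90.9612 = 11.0194.
Welfare loss = ½ × 9.6831 × 11.0194 = 53.35.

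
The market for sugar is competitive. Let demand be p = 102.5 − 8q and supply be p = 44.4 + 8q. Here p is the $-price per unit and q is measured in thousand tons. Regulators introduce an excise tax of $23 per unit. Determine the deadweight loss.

$16.53 thousand

Competitive equilibrium: 102.5 − 8q = 44.4 + 8q → q* = 3.6313, p* = 73.45.
With the tax, the buyer price exceeds the seller price by 23: (102.5 − 8q) − (44.4 + 8q) = 23 → q' = 2.1938.
Δq = 3.6313 − 2.1938 = 1.4375; the wedge equals the tax, 23.
Welfare loss = ½ × 1.4375 × 23 = $16.53 thousand.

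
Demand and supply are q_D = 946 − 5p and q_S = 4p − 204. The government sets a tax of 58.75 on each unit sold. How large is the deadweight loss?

In inverse form: demand p = 189.2 − 0.2q, supply p = 51 + 0.25q.
Competitive equilibrium: 189.2 − 0.2q = 51 + 0.25q → q* = 307.1111, p* = 127.7778.
With the tax, the buyer price exceeds the seller price by 58.75: (189.2 − 0.2q) − (51 + 0.25q) = 58.75 → q' = 176.5556.
Δq = 307.1111 − 176.5556 = 130.5555; the wedge equals the tax, 58.75.
The triangle = ½ × 130.5555 × 58.75 = 3835.07.

3835.07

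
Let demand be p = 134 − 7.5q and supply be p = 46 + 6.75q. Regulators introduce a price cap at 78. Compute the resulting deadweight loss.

Competitive equilibrium: 134 − 7.5q = 46 + 6.75q → q* = 6.1754, p* = 87.6842.
At the ceiling p = 78, quantity supplied = (78 − 46)/6.75 = 4.7407.
Willingness to pay at q' = 4.7407: 134 − 7.5·4.7407 = 98.4448.
Δq = 6.1754 − 4.7407 = 1.4347; wedge = 98.4448 − 78 = 20.4448.
DWL = ½ × 1.4347 × 20.4448 = 14.67.

14.67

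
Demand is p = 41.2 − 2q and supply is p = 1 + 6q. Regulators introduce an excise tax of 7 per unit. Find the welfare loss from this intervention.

Competitive equilibrium: 41.2 − 2q = 1 + 6q → q* = 5.025, p* = 31.15.
With the tax, the buyer price exceeds the seller price by 7: (41.2 − 2q) − (1 + 6q) = 7 → q' = 4.15.
Δq = 5.025 − 4.15 = 0.875; the wedge equals the tax, 7.
Deadweight loss = ½ × 0.875 × 7 = 3.06.

3.06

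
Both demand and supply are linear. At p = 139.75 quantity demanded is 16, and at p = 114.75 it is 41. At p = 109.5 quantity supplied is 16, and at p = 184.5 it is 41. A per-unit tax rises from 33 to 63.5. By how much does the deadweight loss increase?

367.91

Demand slope = (114.75 − 139.75)/(41 − 16) = −1, so p = 155.75 − q.
Supply slope = (184.5 − 109.5)/(41 − 16) = 3, so p = 61.5 + 3q.
Competitive equilibrium: 155.75 − q = 61.5 + 3q → q* = 23.5625, p* = 132.1875.
For a per-unit tax t: Δq = t/4, so DWL = ½·t·(t/4) = t²/8.
At t = 33: DWL = 136.125. At t = 63.5: DWL = 504.031.
Increase = 504.031 − 136.125 = 367.91.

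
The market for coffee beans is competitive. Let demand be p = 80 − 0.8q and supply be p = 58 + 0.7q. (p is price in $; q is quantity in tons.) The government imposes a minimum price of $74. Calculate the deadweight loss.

Competitive equilibrium: 80 − 0.8q = 58 + 0.7q → q* = 14.6667, p* = 68.2667.
At the floor p = 74, quantity demanded = (80 − 74)/0.8 = 7.5.
Sellers' marginal cost at q' = 7.5: 58 + 0.7·7.5 = 63.25.
Δq = 14.6667 − 7.5 = 7.1667; wedge = 74 − 63.25 = 10.75.
Deadweight loss = ½ × 7.1667 × 10.75 = $38.52.

$38.52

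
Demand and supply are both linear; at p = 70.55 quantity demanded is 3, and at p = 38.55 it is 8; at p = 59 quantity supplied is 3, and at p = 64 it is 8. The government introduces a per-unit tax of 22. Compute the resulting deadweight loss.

32.70

Demand slope = (38.55 − 70.55)/(8 − 3) = −6.4, so p = 89.75 − 6.4q.
Supply slope = (64 − 59)/(8 − 3) = 1, so p = 56 + q.
Competitive equilibrium: 89.75 − 6.4q = 56 + q → q* = 4.5608, p* = 60.5608.
With the tax, the buyer price exceeds the seller price by 22: (89.75 − 6.4q) − (56 + q) = 22 → q' = 1.5878.
Δq = 4.5608 − 1.5878 = 2.973; the wedge equals the tax, 22.
Welfare loss = ½ × 2.973 × 22 = 32.70.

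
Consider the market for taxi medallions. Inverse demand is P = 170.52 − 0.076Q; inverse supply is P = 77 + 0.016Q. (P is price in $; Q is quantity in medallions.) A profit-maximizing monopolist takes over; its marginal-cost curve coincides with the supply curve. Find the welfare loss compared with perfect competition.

$9727.47

Competitive equilibrium: 170.52 − 0.076Q = 77 + 0.016Q → Q* = 1016.52174, P* = 93.26435.
Marginal revenue: MR = 170.52 − 0.152Q. Set MR = MC: 170.52 − 0.152Q = 77 + 0.016Q → Q_m = 556.66667.
Price P_m = 170.52 − 0.076·556.66667 = 128.21333; MC(Q_m) = 77 + 0.016·556.66667 = 85.90667.
Competitive Q* = 1016.52174, so ΔQ = 459.85507; wedge = 128.21333 − 85.90667 = 42.30666.
DWL = ½ × 459.85507 × 42.30666 = $9727.47.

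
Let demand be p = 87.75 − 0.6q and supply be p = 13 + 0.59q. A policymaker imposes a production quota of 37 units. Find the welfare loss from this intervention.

Competitive equilibrium: 87.75 − 0.6q = 13 + 0.59q → q* = 62.8151, p* = 50.0609.
At q = 37: demand price = 87.75 − 0.6·37 = 65.55; supply price = 13 + 0.59·37 = 34.83.
Δq = 62.8151 − 37 = 25.8151; wedge = 65.55 − 34.83 = 30.72.
Deadweight loss = ½ × 25.8151 × 30.72 = 396.52.

396.52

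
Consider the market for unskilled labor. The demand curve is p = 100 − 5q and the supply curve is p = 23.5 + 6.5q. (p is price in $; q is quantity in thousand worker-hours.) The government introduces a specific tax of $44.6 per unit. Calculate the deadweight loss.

Competitive equilibrium: 100 − 5q = 23.5 + 6.5q → q* = 6.6522, p* = 66.7391.
With the tax, the buyer price exceeds the seller price by 44.6: (100 − 5q) − (23.5 + 6.5q) = 44.6 → q' = 2.7739.
Δq = 6.6522 − 2.7739 = 3.8783; the wedge equals the tax, 44.6.
The triangle = ½ × 3.8783 × 44.6 = $86.49 thousand.

$86.49 thousand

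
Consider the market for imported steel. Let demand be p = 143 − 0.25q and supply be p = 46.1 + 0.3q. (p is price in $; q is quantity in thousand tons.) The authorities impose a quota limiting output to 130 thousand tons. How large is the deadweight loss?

Competitive equilibrium: 143 − 0.25q = 46.1 + 0.3q → q* = 176.1818, p* = 98.9545.
At q = 130: demand price = 143 − 0.25·130 = 110.5; supply price = 46.1 + 0.3·130 = 85.1.
Δq = 176.1818 − 130 = 46.1818; wedge = 110.5 − 85.1 = 25.4.
Deadweight loss = ½ × 46.1818 × 25.4 = $586.51 thousand.

$586.51 thousand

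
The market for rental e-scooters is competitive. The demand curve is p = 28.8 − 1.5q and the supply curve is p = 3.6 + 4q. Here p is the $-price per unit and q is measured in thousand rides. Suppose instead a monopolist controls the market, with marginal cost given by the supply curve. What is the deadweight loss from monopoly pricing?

Competitive equilibrium: 28.8 − 1.5q = 3.6 + 4q → q* = 4.5818, p* = 21.9273.
Marginal revenue: MR = 28.8 − 3q. Set MR = MC: 28.8 − 3q = 3.6 + 4q → q_m = 3.6.
Price p_m = 28.8 − 1.5·3.6 = 23.4; MC(q_m) = 3.6 + 4·3.6 = 18.
Competitive q* = 4.5818, so Δq = 0.9818; wedge = 23.4 − 18 = 5.4.
Deadweight loss = ½ × 0.9818 × 5.4 = $2.65 thousand.

$2.65 thousand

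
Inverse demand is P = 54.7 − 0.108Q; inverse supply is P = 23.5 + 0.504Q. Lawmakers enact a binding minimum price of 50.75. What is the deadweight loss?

63.51

Competitive equilibrium: 54.7 − 0.108Q = 23.5 + 0.504Q → Q* = 50.9804, P* = 49.1941.
At the floor P = 50.75, quantity demanded = (54.7 − 50.75)/0.108 = 36.5741.
Sellers' marginal cost at Q' = 36.5741: 23.5 + 0.504·36.5741 = 41.9333.
ΔQ = 50.9804 − 36.5741 = 14.4063; wedge = 50.75 − 41.9333 = 8.8167.
Welfare loss = ½ × 14.4063 × 8.8167 = 63.51.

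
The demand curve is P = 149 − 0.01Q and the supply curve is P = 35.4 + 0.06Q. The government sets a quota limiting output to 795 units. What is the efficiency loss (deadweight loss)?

Competitive equilibrium: 149 − 0.01Q = 35.4 + 0.06Q → Q* = 1622.8571, P* = 132.7714.
At Q = 795: demand price = 149 − 0.01·795 = 141.05; supply price = 35.4 + 0.06·795 = 83.1.
ΔQ = 1622.8571 − 795 = 827.8571; wedge = 141.05 − 83.1 = 57.95.
DWL = ½ × 827.8571 × 57.95 = 23987.16.

23987.16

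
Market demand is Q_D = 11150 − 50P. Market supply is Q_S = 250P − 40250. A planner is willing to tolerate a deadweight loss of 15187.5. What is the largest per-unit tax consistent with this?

27

In inverse form: demand P = 223 − 0.02Q, supply P = 161 + 0.004Q.
Competitive equilibrium: 223 − 0.02Q = 161 + 0.004Q → Q* = 2583.3333, P* = 171.3333.
A tax t gives ΔQ = t/0.024 and wedge t, so DWL = t²/0.048.
t²/0.048 = 15187.5 → t² = 729 → t = 27.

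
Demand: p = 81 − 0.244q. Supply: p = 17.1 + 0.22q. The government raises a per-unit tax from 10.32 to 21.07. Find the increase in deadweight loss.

Competitive equilibrium: 81 − 0.244q = 17.1 + 0.22q → q* = 137.7155, p* = 47.3974.
For a per-unit tax t: Δq = t/0.464, so DWL = ½·t·(t/0.464) = t²/0.928.
At t = 10.32: DWL = 114.766. At t = 21.07: DWL = 478.389.
Increase = 478.389 − 114.766 = 363.62.

363.62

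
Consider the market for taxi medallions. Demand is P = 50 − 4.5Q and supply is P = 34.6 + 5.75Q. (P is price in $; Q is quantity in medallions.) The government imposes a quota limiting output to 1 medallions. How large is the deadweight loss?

$1.29

Competitive equilibrium: 50 − 4.5Q = 34.6 + 5.75Q → Q* = 1.5024, P* = 43.239.
At Q = 1: demand price = 50 − 4.5·1 = 45.5; supply price = 34.6 + 5.75·1 = 40.35.
ΔQ = 1.5024 − 1 = 0.5024; wedge = 45.5 − 40.35 = 5.15.
Deadweight loss = ½ × 0.5024 × 5.15 = $1.29.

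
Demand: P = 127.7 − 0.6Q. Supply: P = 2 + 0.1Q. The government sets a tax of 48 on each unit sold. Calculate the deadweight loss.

1645.71

Competitive equilibrium: 127.7 − 0.6Q = 2 + 0.1Q → Q* = 179.5714, P* = 19.9571.
With the tax, the buyer price exceeds the seller price by 48: (127.7 − 0.6Q) − (2 + 0.1Q) = 48 → Q' = 111.
ΔQ = 179.5714 − 111 = 68.5714; the wedge equals the tax, 48.
DWL = ½ × 68.5714 × 48 = 1645.71.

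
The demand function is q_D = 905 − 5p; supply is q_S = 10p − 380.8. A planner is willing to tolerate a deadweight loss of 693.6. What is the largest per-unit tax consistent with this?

20.4

In inverse form: demand p = 181 − 0.2q, supply p = 38.08 + 0.1q.
Competitive equilibrium: 181 − 0.2q = 38.08 + 0.1q → q* = 476.4, p* = 85.72.
A tax t gives Δq = t/0.3 and wedge t, so DWL = t²/0.6.
t²/0.6 = 693.6 → t² = 416.16 → t = 20.4.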